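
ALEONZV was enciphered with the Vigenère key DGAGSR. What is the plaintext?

Repeat the key across the ciphertext: DGAGSRD
A(0)−D(3): -3≡23 → X
L(11)−G(6): 5 → F
E(4)−A(0): 4 → E
O(14)−G(6): 8 → I
N(13)−S(18): -5≡21 → V
Z(25)−R(17): 8 → I
V(21)−D(3): 18 → S

XFEIVIS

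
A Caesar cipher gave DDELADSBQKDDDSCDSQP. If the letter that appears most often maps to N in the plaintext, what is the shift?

The most frequent ciphertext letter is D (appears 7 times).
D is position 3; N is position 13.
Shift = -10≡16.

16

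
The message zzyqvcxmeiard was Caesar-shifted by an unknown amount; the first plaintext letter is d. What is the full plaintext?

From the crib: z(25)−d(3)=22, so the shift is 22.
Subtract 22 from each ciphertext letter:
z(25): 25−22=3 → d
z(25): 25−22=3 → d
y(24): 24−22=2 → c
q(16): 16−22=-6≡20 → u
v(21): 21−22=-1≡25 → z
c(2): 2−22=-20≡6 → g
x(23): 23−22=1 → b
m(12): 12−22=-10≡16 → q
e(4): 4−22=-18≡8 → i
i(8): 8−22=-14≡12 → m
a(0): 0−22=-22≡4 → e
r(17): 17−22=-5≡21 → v
d(3): 3−22=-19≡7 → h

ddcuzgbqimevh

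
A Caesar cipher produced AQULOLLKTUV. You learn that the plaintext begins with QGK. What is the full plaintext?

QGKBEBBAJKL

From the crib: A(0)−Q(16)=-16≡10, so the shift is 10.
Subtract 10 from each ciphertext letter:
A(0): 0−10=-10≡16 → Q
Q(16): 16−10=6 → G
U(20): 20−10=10 → K
L(11): 11−10=1 → B
O(14): 14−10=4 → E
L(11): 11−10=1 → B
L(11): 11−10=1 → B
K(10): 10−10=0 → A
T(19): 19−10=9 → J
U(20): 20−10=10 → K
V(21): 21−10=11 → L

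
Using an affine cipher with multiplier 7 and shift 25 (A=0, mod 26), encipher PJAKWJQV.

P(15): 7·15+25=130≡0 → A
J(9): 7·9+25=88≡10 → K
A(0): 7·0+25=25 → Z
K(10): 7·10+25=95≡17 → R
W(22): 7·22+25=179≡23 → X
J(9): 7·9+25=88≡10 → K
Q(16): 7·16+25=137≡7 → H
V(21): 7·21+25=172≡16 → Q

AKZRXKHQ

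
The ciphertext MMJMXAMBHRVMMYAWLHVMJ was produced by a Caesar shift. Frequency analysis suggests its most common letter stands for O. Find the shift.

The most frequent ciphertext letter is M (appears 7 times).
M is position 12; O is position 14.
Shift = -2≡24.

24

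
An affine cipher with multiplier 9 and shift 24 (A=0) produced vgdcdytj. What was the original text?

rypmpalh

The inverse of 9 mod 26 is 3, since 9·3=27≡1. Apply D(y)=3·(y−24) mod 26:
v(21): 3·(21−24)=-9≡17 → r
g(6): 3·(6−24)=-54≡24 → y
d(3): 3·(3−24)=-63≡15 → p
c(2): 3·(2−24)=-66≡12 → m
d(3): 3·(3−24)=-63≡15 → p
y(24): 3·(24−24)=0 → a
t(19): 3·(19−24)=-15≡11 → l
j(9): 3·(9−24)=-45≡7 → h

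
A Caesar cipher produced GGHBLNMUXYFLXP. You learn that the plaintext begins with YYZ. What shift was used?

8

From the crib: G(6)−Y(24)=-18≡8, so the shift is 8.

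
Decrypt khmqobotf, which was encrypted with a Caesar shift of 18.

k(10): 10−18=-8≡18 → s
h(7): 7−18=-11≡15 → p
m(12): 12−18=-6≡20 → u
q(16): 16−18=-2≡24 → y
o(14): 14−18=-4≡22 → w
b(1): 1−18=-17≡9 → j
o(14): 14−18=-4≡22 → w
t(19): 19−18=1 → b
f(5): 5−18=-13≡13 → n

spuywjwbn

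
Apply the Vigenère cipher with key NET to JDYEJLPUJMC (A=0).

WHRRNECYCZG

Repeat the key across the message: NETNETNETNE
J(9)+N(13): 22 → W
D(3)+E(4): 7 → H
Y(24)+T(19): 43≡17 → R
E(4)+N(13): 17 → R
J(9)+E(4): 13 → N
L(11)+T(19): 30≡4 → E
P(15)+N(13): 28≡2 → C
U(20)+E(4): 24 → Y
J(9)+T(19): 28≡2 → C
M(12)+N(13): 25 → Z
C(2)+E(4): 6 → G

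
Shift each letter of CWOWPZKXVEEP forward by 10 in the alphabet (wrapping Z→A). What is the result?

MGYGZJUHFOOZ

C(2): 2+10=12 → M
W(22): 22+10=32≡6 → G
O(14): 14+10=24 → Y
W(22): 22+10=32≡6 → G
P(15): 15+10=25 → Z
Z(25): 25+10=35≡9 → J
K(10): 10+10=20 → U
X(23): 23+10=33≡7 → H
V(21): 21+10=31≡5 → F
E(4): 4+10=14 → O
E(4): 4+10=14 → O
P(15): 15+10=25 → Z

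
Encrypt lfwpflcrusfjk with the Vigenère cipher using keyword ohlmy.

Repeat the key across the message: ohlmyohlmyohl
l(11)+o(14): 25 → z
f(5)+h(7): 12 → m
w(22)+l(11): 33≡7 → h
p(15)+m(12): 27≡1 → b
f(5)+y(24): 29≡3 → d
l(11)+o(14): 25 → z
c(2)+h(7): 9 → j
r(17)+l(11): 28≡2 → c
u(20)+m(12): 32≡6 → g
s(18)+y(24): 42≡16 → q
f(5)+o(14): 19 → t
j(9)+h(7): 16 → q
k(10)+l(11): 21 → v

zmhbdzjcgqtqv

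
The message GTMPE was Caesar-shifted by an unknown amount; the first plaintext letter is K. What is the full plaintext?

KXQTI

From the crib: G(6)−K(10)=-4≡22, so the shift is 22.
Subtract 22 from each ciphertext letter:
G(6): 6−22=-16≡10 → K
T(19): 19−22=-3≡23 → X
M(12): 12−22=-10≡16 → Q
P(15): 15−22=-7≡19 → T
E(4): 4−22=-18≡8 → I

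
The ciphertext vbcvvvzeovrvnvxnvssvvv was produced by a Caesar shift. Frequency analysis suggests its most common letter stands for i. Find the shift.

The most frequent ciphertext letter is v (appears 11 times).
v is position 21; i is position 8.
Shift = 13.

13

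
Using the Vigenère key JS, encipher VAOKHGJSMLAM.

Repeat the key across the message: JSJSJSJSJSJS
V(21)+J(9): 30≡4 → E
A(0)+S(18): 18 → S
O(14)+J(9): 23 → X
K(10)+S(18): 28≡2 → C
H(7)+J(9): 16 → Q
G(6)+S(18): 24 → Y
J(9)+J(9): 18 → S
S(18)+S(18): 36≡10 → K
M(12)+J(9): 21 → V
L(11)+S(18): 29≡3 → D
A(0)+J(9): 9 → J
M(12)+S(18): 30≡4 → E

ESXCQYSKVDJE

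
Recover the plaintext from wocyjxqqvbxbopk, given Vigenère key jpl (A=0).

Repeat the key across the ciphertext: jpljpljpljpljpl
w(22)−j(9): 13 → n
o(14)−p(15): -1≡25 → z
c(2)−l(11): -9≡17 → r
y(24)−j(9): 15 → p
j(9)−p(15): -6≡20 → u
x(23)−l(11): 12 → m
q(16)−j(9): 7 → h
q(16)−p(15): 1 → b
v(21)−l(11): 10 → k
b(1)−j(9): -8≡18 → s
x(23)−p(15): 8 → i
b(1)−l(11): -10≡16 → q
o(14)−j(9): 5 → f
p(15)−p(15): 0 → a
k(10)−l(11): -1≡25 → z

nzrpumhbksiqfaz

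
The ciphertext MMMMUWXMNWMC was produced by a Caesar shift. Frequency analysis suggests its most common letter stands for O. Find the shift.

24

The most frequent ciphertext letter is M (appears 6 times).
M is position 12; O is position 14.
Shift = -2≡24.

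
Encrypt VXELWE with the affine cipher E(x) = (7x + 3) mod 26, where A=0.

UIFCBF

V(21): 7·21+3=150≡20 → U
X(23): 7·23+3=164≡8 → I
E(4): 7·4+3=31≡5 → F
L(11): 7·11+3=80≡2 → C
W(22): 7·22+3=157≡1 → B
E(4): 7·4+3=31≡5 → F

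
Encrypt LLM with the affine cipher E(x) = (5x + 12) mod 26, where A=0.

L(11): 5·11+12=67≡15 → P
L(11): 5·11+12=67≡15 → P
M(12): 5·12+12=72≡20 → U

PPU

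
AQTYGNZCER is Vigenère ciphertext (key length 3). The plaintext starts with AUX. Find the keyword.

AWW

Subtract each crib letter from the matching ciphertext letter (mod 26):
A(0)−A(0)=0 → A
Q(16)−U(20)=-4≡22 → W
T(19)−X(23)=-4≡22 → W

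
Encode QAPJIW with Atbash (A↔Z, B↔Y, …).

Q(16) → J(9)
A(0) → Z(25)
P(15) → K(10)
J(9) → Q(16)
I(8) → R(17)
W(22) → D(3)

JZKQRD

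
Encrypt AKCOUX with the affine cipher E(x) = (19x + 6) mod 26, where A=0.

A(0): 19·0+6=6 → G
K(10): 19·10+6=196≡14 → O
C(2): 19·2+6=44≡18 → S
O(14): 19·14+6=272≡12 → M
U(20): 19·20+6=386≡22 → W
X(23): 19·23+6=443≡1 → B

GOSMWB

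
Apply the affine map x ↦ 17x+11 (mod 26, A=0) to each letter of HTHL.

AWAQ

H(7): 17·7+11=130≡0 → A
T(19): 17·19+11=334≡22 → W
H(7): 17·7+11=130≡0 → A
L(11): 17·11+11=198≡16 → Q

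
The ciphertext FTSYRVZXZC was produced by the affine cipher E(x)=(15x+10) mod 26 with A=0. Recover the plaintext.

The inverse of 15 mod 26 is 7, since 15·7=105≡1. Apply D(y)=7·(y−10) mod 26:
F(5): 7·(5−10)=-35≡17 → R
T(19): 7·(19−10)=63≡11 → L
S(18): 7·(18−10)=56≡4 → E
Y(24): 7·(24−10)=98≡20 → U
R(17): 7·(17−10)=49≡23 → X
V(21): 7·(21−10)=77≡25 → Z
Z(25): 7·(25−10)=105≡1 → B
X(23): 7·(23−10)=91≡13 → N
Z(25): 7·(25−10)=105≡1 → B
C(2): 7·(2−10)=-56≡22 → W

RLEUXZBNBW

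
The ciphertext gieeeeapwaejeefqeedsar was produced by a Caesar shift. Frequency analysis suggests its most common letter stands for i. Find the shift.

22

The most frequent ciphertext letter is e (appears 9 times).
e is position 4; i is position 8.
Shift = -4≡22.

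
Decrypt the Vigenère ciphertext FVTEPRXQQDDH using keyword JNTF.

WIAZGEELHQKC

Repeat the key across the ciphertext: JNTFJNTFJNTF
F(5)−J(9): -4≡22 → W
V(21)−N(13): 8 → I
T(19)−T(19): 0 → A
E(4)−F(5): -1≡25 → Z
P(15)−J(9): 6 → G
R(17)−N(13): 4 → E
X(23)−T(19): 4 → E
Q(16)−F(5): 11 → L
Q(16)−J(9): 7 → H
D(3)−N(13): -10≡16 → Q
D(3)−T(19): -16≡10 → K
H(7)−F(5): 2 → C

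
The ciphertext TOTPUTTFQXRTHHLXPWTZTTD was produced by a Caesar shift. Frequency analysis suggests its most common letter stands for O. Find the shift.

The most frequent ciphertext letter is T (appears 8 times).
T is position 19; O is position 14.
Shift = 5.

5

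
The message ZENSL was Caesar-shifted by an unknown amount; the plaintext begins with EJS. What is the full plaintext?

EJSXQ

From the crib: Z(25)−E(4)=21, so the shift is 21.
Subtract 21 from each ciphertext letter:
Z(25): 25−21=4 → E
E(4): 4−21=-17≡9 → J
N(13): 13−21=-8≡18 → S
S(18): 18−21=-3≡23 → X
L(11): 11−21=-10≡16 → Q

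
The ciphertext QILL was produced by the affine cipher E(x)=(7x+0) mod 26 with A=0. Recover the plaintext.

GQJJ

The inverse of 7 mod 26 is 15, since 7·15=105≡1. Apply D(y)=15·(y−0) mod 26:
Q(16): 15·(16−0)=240≡6 → G
I(8): 15·(8−0)=120≡16 → Q
L(11): 15·(11−0)=165≡9 → J
L(11): 15·(11−0)=165≡9 → J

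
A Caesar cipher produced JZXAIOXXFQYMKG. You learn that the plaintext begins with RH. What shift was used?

18

From the crib: J(9)−R(17)=-8≡18, so the shift is 18.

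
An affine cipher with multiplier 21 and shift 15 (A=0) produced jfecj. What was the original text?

wcxnw

The inverse of 21 mod 26 is 5, since 21·5=105≡1. Apply D(y)=5·(y−15) mod 26:
j(9): 5·(9−15)=-30≡22 → w
f(5): 5·(5−15)=-50≡2 → c
e(4): 5·(4−15)=-55≡23 → x
c(2): 5·(2−15)=-65≡13 → n
j(9): 5·(9−15)=-30≡22 → w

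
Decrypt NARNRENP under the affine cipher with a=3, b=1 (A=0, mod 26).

EROEOBEW

The inverse of 3 mod 26 is 9, since 3·9=27≡1. Apply D(y)=9·(y−1) mod 26:
N(13): 9·(13−1)=108≡4 → E
A(0): 9·(0−1)=-9≡17 → R
R(17): 9·(17−1)=144≡14 → O
N(13): 9·(13−1)=108≡4 → E
R(17): 9·(17−1)=144≡14 → O
E(4): 9·(4−1)=27≡1 → B
N(13): 9·(13−1)=108≡4 → E
P(15): 9·(15−1)=126≡22 → W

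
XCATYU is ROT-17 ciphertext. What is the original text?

GLJCHD

X(23): 23−17=6 → G
C(2): 2−17=-15≡11 → L
A(0): 0−17=-17≡9 → J
T(19): 19−17=2 → C
Y(24): 24−17=7 → H
U(20): 20−17=3 → D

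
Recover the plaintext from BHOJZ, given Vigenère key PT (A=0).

Repeat the key across the ciphertext: PTPTP
B(1)−P(15): -14≡12 → M
H(7)−T(19): -12≡14 → O
O(14)−P(15): -1≡25 → Z
J(9)−T(19): -10≡16 → Q
Z(25)−P(15): 10 → K

MOZQK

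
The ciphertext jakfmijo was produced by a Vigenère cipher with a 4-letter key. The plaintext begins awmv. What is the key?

jeyk

Subtract each crib letter from the matching ciphertext letter (mod 26):
j(9)−a(0)=9 → j
a(0)−w(22)=-22≡4 → e
k(10)−m(12)=-2≡24 → y
f(5)−v(21)=-16≡10 → k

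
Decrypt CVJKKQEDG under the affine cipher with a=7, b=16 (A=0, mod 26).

YXZOOACNG

The inverse of 7 mod 26 is 15, since 7·15=105≡1. Apply D(y)=15·(y−16) mod 26:
C(2): 15·(2−16)=-210≡24 → Y
V(21): 15·(21−16)=75≡23 → X
J(9): 15·(9−16)=-105≡25 → Z
K(10): 15·(10−16)=-90≡14 → O
K(10): 15·(10−16)=-90≡14 → O
Q(16): 15·(16−16)=0 → A
E(4): 15·(4−16)=-180≡2 → C
D(3): 15·(3−16)=-195≡13 → N
G(6): 15·(6−16)=-150≡6 → G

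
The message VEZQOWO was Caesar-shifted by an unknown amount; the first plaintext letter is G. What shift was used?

15

From the crib: V(21)−G(6)=15, so the shift is 15.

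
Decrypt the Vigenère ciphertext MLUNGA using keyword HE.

Repeat the key across the ciphertext: HEHEHE
M(12)−H(7): 5 → F
L(11)−E(4): 7 → H
U(20)−H(7): 13 → N
N(13)−E(4): 9 → J
G(6)−H(7): -1≡25 → Z
A(0)−E(4): -4≡22 → W

FHNJZW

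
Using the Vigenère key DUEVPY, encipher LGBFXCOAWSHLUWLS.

OAFAMARUANWJXQPN

Repeat the key across the message: DUEVPYDUEVPYDUEV
L(11)+D(3): 14 → O
G(6)+U(20): 26≡0 → A
B(1)+E(4): 5 → F
F(5)+V(21): 26≡0 → A
X(23)+P(15): 38≡12 → M
C(2)+Y(24): 26≡0 → A
O(14)+D(3): 17 → R
A(0)+U(20): 20 → U
W(22)+E(4): 26≡0 → A
S(18)+V(21): 39≡13 → N
H(7)+P(15): 22 → W
L(11)+Y(24): 35≡9 → J
U(20)+D(3): 23 → X
W(22)+U(20): 42≡16 → Q
L(11)+E(4): 15 → P
S(18)+V(21): 39≡13 → N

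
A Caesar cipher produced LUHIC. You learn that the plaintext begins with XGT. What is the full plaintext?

XGTUO

From the crib: L(11)−X(23)=-12≡14, so the shift is 14.
Subtract 14 from each ciphertext letter:
L(11): 11−14=-3≡23 → X
U(20): 20−14=6 → G
H(7): 7−14=-7≡19 → T
I(8): 8−14=-6≡20 → U
C(2): 2−14=-12≡14 → O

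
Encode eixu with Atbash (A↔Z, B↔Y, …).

vrcf

e(4) → v(21)
i(8) → r(17)
x(23) → c(2)
u(20) → f(5)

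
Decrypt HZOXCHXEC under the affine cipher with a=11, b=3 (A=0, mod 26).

The inverse of 11 mod 26 is 19, since 11·19=209≡1. Apply D(y)=19·(y−3) mod 26:
H(7): 19·(7−3)=76≡24 → Y
Z(25): 19·(25−3)=418≡2 → C
O(14): 19·(14−3)=209≡1 → B
X(23): 19·(23−3)=380≡16 → Q
C(2): 19·(2−3)=-19≡7 → H
H(7): 19·(7−3)=76≡24 → Y
X(23): 19·(23−3)=380≡16 → Q
E(4): 19·(4−3)=19 → T
C(2): 19·(2−3)=-19≡7 → H

YCBQHYQTH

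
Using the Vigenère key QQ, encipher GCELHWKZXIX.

WSUBXMAPNYN

Repeat the key across the message: QQQQQQQQQQQ
G(6)+Q(16): 22 → W
C(2)+Q(16): 18 → S
E(4)+Q(16): 20 → U
L(11)+Q(16): 27≡1 → B
H(7)+Q(16): 23 → X
W(22)+Q(16): 38≡12 → M
K(10)+Q(16): 26≡0 → A
Z(25)+Q(16): 41≡15 → P
X(23)+Q(16): 39≡13 → N
I(8)+Q(16): 24 → Y
X(23)+Q(16): 39≡13 → N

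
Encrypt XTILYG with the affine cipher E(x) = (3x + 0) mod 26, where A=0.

RFYHUS

X(23): 3·23+0=69≡17 → R
T(19): 3·19+0=57≡5 → F
I(8): 3·8+0=24 → Y
L(11): 3·11+0=33≡7 → H
Y(24): 3·24+0=72≡20 → U
G(6): 3·6+0=18 → S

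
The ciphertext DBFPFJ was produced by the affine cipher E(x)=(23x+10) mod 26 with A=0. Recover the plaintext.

LDTHTJ

The inverse of 23 mod 26 is 17, since 23·17=391≡1. Apply D(y)=17·(y−10) mod 26:
D(3): 17·(3−10)=-119≡11 → L
B(1): 17·(1−10)=-153≡3 → D
F(5): 17·(5−10)=-85≡19 → T
P(15): 17·(15−10)=85≡7 → H
F(5): 17·(5−10)=-85≡19 → T
J(9): 17·(9−10)=-17≡9 → J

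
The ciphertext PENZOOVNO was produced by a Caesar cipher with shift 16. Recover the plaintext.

P(15): 15−16=-1≡25 → Z
E(4): 4−16=-12≡14 → O
N(13): 13−16=-3≡23 → X
Z(25): 25−16=9 → J
O(14): 14−16=-2≡24 → Y
O(14): 14−16=-2≡24 → Y
V(21): 21−16=5 → F
N(13): 13−16=-3≡23 → X
O(14): 14−16=-2≡24 → Y

ZOXJYYFXY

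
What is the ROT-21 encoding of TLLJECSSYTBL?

OGGEZXNNTOWG

T(19): 19+21=40≡14 → O
L(11): 11+21=32≡6 → G
L(11): 11+21=32≡6 → G
J(9): 9+21=30≡4 → E
E(4): 4+21=25 → Z
C(2): 2+21=23 → X
S(18): 18+21=39≡13 → N
S(18): 18+21=39≡13 → N
Y(24): 24+21=45≡19 → T
T(19): 19+21=40≡14 → O
B(1): 1+21=22 → W
L(11): 11+21=32≡6 → G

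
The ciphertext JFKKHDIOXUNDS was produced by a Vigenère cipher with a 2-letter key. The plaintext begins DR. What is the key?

Subtract each crib letter from the matching ciphertext letter (mod 26):
J(9)−D(3)=6 → G
F(5)−R(17)=-12≡14 → O

GO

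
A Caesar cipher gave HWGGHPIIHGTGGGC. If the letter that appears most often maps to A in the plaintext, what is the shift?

6

The most frequent ciphertext letter is G (appears 6 times).
G is position 6; A is position 0.
Shift = 6.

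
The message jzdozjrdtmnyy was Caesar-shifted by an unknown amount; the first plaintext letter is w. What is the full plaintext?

wmqbmweqgzall

From the crib: j(9)−w(22)=-13≡13, so the shift is 13.
Subtract 13 from each ciphertext letter:
j(9): 9−13=-4≡22 → w
z(25): 25−13=12 → m
d(3): 3−13=-10≡16 → q
o(14): 14−13=1 → b
z(25): 25−13=12 → m
j(9): 9−13=-4≡22 → w
r(17): 17−13=4 → e
d(3): 3−13=-10≡16 → q
t(19): 19−13=6 → g
m(12): 12−13=-1≡25 → z
n(13): 13−13=0 → a
y(24): 24−13=11 → l
y(24): 24−13=11 → l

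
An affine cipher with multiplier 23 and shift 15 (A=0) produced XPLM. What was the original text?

GAKB

The inverse of 23 mod 26 is 17, since 23·17=391≡1. Apply D(y)=17·(y−15) mod 26:
X(23): 17·(23−15)=136≡6 → G
P(15): 17·(15−15)=0 → A
L(11): 17·(11−15)=-68≡10 → K
M(12): 17·(12−15)=-51≡1 → B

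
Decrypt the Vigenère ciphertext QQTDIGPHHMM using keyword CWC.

Repeat the key across the ciphertext: CWCCWCCWCCW
Q(16)−C(2): 14 → O
Q(16)−W(22): -6≡20 → U
T(19)−C(2): 17 → R
D(3)−C(2): 1 → B
I(8)−W(22): -14≡12 → M
G(6)−C(2): 4 → E
P(15)−C(2): 13 → N
H(7)−W(22): -15≡11 → L
H(7)−C(2): 5 → F
M(12)−C(2): 10 → K
M(12)−W(22): -10≡16 → Q

OURBMENLFKQ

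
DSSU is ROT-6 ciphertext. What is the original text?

XMMO

D(3): 3−6=-3≡23 → X
S(18): 18−6=12 → M
S(18): 18−6=12 → M
U(20): 20−6=14 → O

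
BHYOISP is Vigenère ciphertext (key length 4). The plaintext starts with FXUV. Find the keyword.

WKET

Subtract each crib letter from the matching ciphertext letter (mod 26):
B(1)−F(5)=-4≡22 → W
H(7)−X(23)=-16≡10 → K
Y(24)−U(20)=4 → E
O(14)−V(21)=-7≡19 → T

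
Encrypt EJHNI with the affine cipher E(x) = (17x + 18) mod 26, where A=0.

E(4): 17·4+18=86≡8 → I
J(9): 17·9+18=171≡15 → P
H(7): 17·7+18=137≡7 → H
N(13): 17·13+18=239≡5 → F
I(8): 17·8+18=154≡24 → Y

IPHFY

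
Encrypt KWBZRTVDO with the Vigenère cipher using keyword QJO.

Repeat the key across the message: QJOQJOQJO
K(10)+Q(16): 26≡0 → A
W(22)+J(9): 31≡5 → F
B(1)+O(14): 15 → P
Z(25)+Q(16): 41≡15 → P
R(17)+J(9): 26≡0 → A
T(19)+O(14): 33≡7 → H
V(21)+Q(16): 37≡11 → L
D(3)+J(9): 12 → M
O(14)+O(14): 28≡2 → C

AFPPAHLMC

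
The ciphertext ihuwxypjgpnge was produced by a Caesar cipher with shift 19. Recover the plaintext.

i(8): 8−19=-11≡15 → p
h(7): 7−19=-12≡14 → o
u(20): 20−19=1 → b
w(22): 22−19=3 → d
x(23): 23−19=4 → e
y(24): 24−19=5 → f
p(15): 15−19=-4≡22 → w
j(9): 9−19=-10≡16 → q
g(6): 6−19=-13≡13 → n
p(15): 15−19=-4≡22 → w
n(13): 13−19=-6≡20 → u
g(6): 6−19=-13≡13 → n
e(4): 4−19=-15≡11 → l

pobdefwqnwunl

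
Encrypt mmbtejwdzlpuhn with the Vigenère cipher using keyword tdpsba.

Repeat the key across the message: tdpsbatdpsbatd
m(12)+t(19): 31≡5 → f
m(12)+d(3): 15 → p
b(1)+p(15): 16 → q
t(19)+s(18): 37≡11 → l
e(4)+b(1): 5 → f
j(9)+a(0): 9 → j
w(22)+t(19): 41≡15 → p
d(3)+d(3): 6 → g
z(25)+p(15): 40≡14 → o
l(11)+s(18): 29≡3 → d
p(15)+b(1): 16 → q
u(20)+a(0): 20 → u
h(7)+t(19): 26≡0 → a
n(13)+d(3): 16 → q

fpqlfjpgodquaq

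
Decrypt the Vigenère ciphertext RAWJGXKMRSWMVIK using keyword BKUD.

QQCGFNQJQICJUYQ

Repeat the key across the ciphertext: BKUDBKUDBKUDBKU
R(17)−B(1): 16 → Q
A(0)−K(10): -10≡16 → Q
W(22)−U(20): 2 → C
J(9)−D(3): 6 → G
G(6)−B(1): 5 → F
X(23)−K(10): 13 → N
K(10)−U(20): -10≡16 → Q
M(12)−D(3): 9 → J
R(17)−B(1): 16 → Q
S(18)−K(10): 8 → I
W(22)−U(20): 2 → C
M(12)−D(3): 9 → J
V(21)−B(1): 20 → U
I(8)−K(10): -2≡24 → Y
K(10)−U(20): -10≡16 → Q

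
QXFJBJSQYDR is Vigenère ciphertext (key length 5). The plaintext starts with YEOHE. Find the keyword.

Subtract each crib letter from the matching ciphertext letter (mod 26):
Q(16)−Y(24)=-8≡18 → S
X(23)−E(4)=19 → T
F(5)−O(14)=-9≡17 → R
J(9)−H(7)=2 → C
B(1)−E(4)=-3≡23 → X

STRCX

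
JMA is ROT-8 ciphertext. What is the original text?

J(9): 9−8=1 → B
M(12): 12−8=4 → E
A(0): 0−8=-8≡18 → S

BES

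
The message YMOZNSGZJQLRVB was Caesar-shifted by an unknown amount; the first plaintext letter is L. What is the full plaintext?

LZBMAFTMWDYEIO

From the crib: Y(24)−L(11)=13, so the shift is 13.
Subtract 13 from each ciphertext letter:
Y(24): 24−13=11 → L
M(12): 12−13=-1≡25 → Z
O(14): 14−13=1 → B
Z(25): 25−13=12 → M
N(13): 13−13=0 → A
S(18): 18−13=5 → F
G(6): 6−13=-7≡19 → T
Z(25): 25−13=12 → M
J(9): 9−13=-4≡22 → W
Q(16): 16−13=3 → D
L(11): 11−13=-2≡24 → Y
R(17): 17−13=4 → E
V(21): 21−13=8 → I
B(1): 1−13=-12≡14 → O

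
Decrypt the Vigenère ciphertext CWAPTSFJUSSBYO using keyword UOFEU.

Repeat the key across the ciphertext: UOFEUUOFEUUOFE
C(2)−U(20): -18≡8 → I
W(22)−O(14): 8 → I
A(0)−F(5): -5≡21 → V
P(15)−E(4): 11 → L
T(19)−U(20): -1≡25 → Z
S(18)−U(20): -2≡24 → Y
F(5)−O(14): -9≡17 → R
J(9)−F(5): 4 → E
U(20)−E(4): 16 → Q
S(18)−U(20): -2≡24 → Y
S(18)−U(20): -2≡24 → Y
B(1)−O(14): -13≡13 → N
Y(24)−F(5): 19 → T
O(14)−E(4): 10 → K

IIVLZYREQYYNTK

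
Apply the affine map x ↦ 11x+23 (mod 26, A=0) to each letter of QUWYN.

Q(16): 11·16+23=199≡17 → R
U(20): 11·20+23=243≡9 → J
W(22): 11·22+23=265≡5 → F
Y(24): 11·24+23=287≡1 → B
N(13): 11·13+23=166≡10 → K

RJFBK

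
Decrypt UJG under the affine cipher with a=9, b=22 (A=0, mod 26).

UNE

The inverse of 9 mod 26 is 3, since 9·3=27≡1. Apply D(y)=3·(y−22) mod 26:
U(20): 3·(20−22)=-6≡20 → U
J(9): 3·(9−22)=-39≡13 → N
G(6): 3·(6−22)=-48≡4 → E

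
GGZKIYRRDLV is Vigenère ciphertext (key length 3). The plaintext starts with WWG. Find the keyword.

Subtract each crib letter from the matching ciphertext letter (mod 26):
G(6)−W(22)=-16≡10 → K
G(6)−W(22)=-16≡10 → K
Z(25)−G(6)=19 → T

KKT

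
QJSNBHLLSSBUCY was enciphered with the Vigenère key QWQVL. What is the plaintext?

Repeat the key across the ciphertext: QWQVLQWQVLQWQV
Q(16)−Q(16): 0 → A
J(9)−W(22): -13≡13 → N
S(18)−Q(16): 2 → C
N(13)−V(21): -8≡18 → S
B(1)−L(11): -10≡16 → Q
H(7)−Q(16): -9≡17 → R
L(11)−W(22): -11≡15 → P
L(11)−Q(16): -5≡21 → V
S(18)−V(21): -3≡23 → X
S(18)−L(11): 7 → H
B(1)−Q(16): -15≡11 → L
U(20)−W(22): -2≡24 → Y
C(2)−Q(16): -14≡12 → M
Y(24)−V(21): 3 → D

ANCSQRPVXHLYMD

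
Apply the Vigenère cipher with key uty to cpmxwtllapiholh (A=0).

Repeat the key across the message: utyutyutyutyuty
c(2)+u(20): 22 → w
p(15)+t(19): 34≡8 → i
m(12)+y(24): 36≡10 → k
x(23)+u(20): 43≡17 → r
w(22)+t(19): 41≡15 → p
t(19)+y(24): 43≡17 → r
l(11)+u(20): 31≡5 → f
l(11)+t(19): 30≡4 → e
a(0)+y(24): 24 → y
p(15)+u(20): 35≡9 → j
i(8)+t(19): 27≡1 → b
h(7)+y(24): 31≡5 → f
o(14)+u(20): 34≡8 → i
l(11)+t(19): 30≡4 → e
h(7)+y(24): 31≡5 → f

wikrprfeyjbfief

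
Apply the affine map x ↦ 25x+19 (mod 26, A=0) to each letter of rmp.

r(17): 25·17+19=444≡2 → c
m(12): 25·12+19=319≡7 → h
p(15): 25·15+19=394≡4 → e

che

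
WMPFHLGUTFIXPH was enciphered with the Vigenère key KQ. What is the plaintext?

MWFPXVWEJPYHFR

Repeat the key across the ciphertext: KQKQKQKQKQKQKQ
W(22)−K(10): 12 → M
M(12)−Q(16): -4≡22 → W
P(15)−K(10): 5 → F
F(5)−Q(16): -11≡15 → P
H(7)−K(10): -3≡23 → X
L(11)−Q(16): -5≡21 → V
G(6)−K(10): -4≡22 → W
U(20)−Q(16): 4 → E
T(19)−K(10): 9 → J
F(5)−Q(16): -11≡15 → P
I(8)−K(10): -2≡24 → Y
X(23)−Q(16): 7 → H
P(15)−K(10): 5 → F
H(7)−Q(16): -9≡17 → R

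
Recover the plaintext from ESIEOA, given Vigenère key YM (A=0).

Repeat the key across the ciphertext: YMYMYM
E(4)−Y(24): -20≡6 → G
S(18)−M(12): 6 → G
I(8)−Y(24): -16≡10 → K
E(4)−M(12): -8≡18 → S
O(14)−Y(24): -10≡16 → Q
A(0)−M(12): -12≡14 → O

GGKSQO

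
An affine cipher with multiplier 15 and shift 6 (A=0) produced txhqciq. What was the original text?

The inverse of 15 mod 26 is 7, since 15·7=105≡1. Apply D(y)=7·(y−6) mod 26:
t(19): 7·(19−6)=91≡13 → n
x(23): 7·(23−6)=119≡15 → p
h(7): 7·(7−6)=7 → h
q(16): 7·(16−6)=70≡18 → s
c(2): 7·(2−6)=-28≡24 → y
i(8): 7·(8−6)=14 → o
q(16): 7·(16−6)=70≡18 → s

nphsyos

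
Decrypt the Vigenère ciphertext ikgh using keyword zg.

jehb

Repeat the key across the ciphertext: zgzg
i(8)−z(25): -17≡9 → j
k(10)−g(6): 4 → e
g(6)−z(25): -19≡7 → h
h(7)−g(6): 1 → b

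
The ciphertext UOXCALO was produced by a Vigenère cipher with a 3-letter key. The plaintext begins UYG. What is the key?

Subtract each crib letter from the matching ciphertext letter (mod 26):
U(20)−U(20)=0 → A
O(14)−Y(24)=-10≡16 → Q
X(23)−G(6)=17 → R

AQR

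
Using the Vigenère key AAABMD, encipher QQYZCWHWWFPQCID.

Repeat the key across the message: AAABMDAAABMDAAA
Q(16)+A(0): 16 → Q
Q(16)+A(0): 16 → Q
Y(24)+A(0): 24 → Y
Z(25)+B(1): 26≡0 → A
C(2)+M(12): 14 → O
W(22)+D(3): 25 → Z
H(7)+A(0): 7 → H
W(22)+A(0): 22 → W
W(22)+A(0): 22 → W
F(5)+B(1): 6 → G
P(15)+M(12): 27≡1 → B
Q(16)+D(3): 19 → T
C(2)+A(0): 2 → C
I(8)+A(0): 8 → I
D(3)+A(0): 3 → D

QQYAOZHWWGBTCID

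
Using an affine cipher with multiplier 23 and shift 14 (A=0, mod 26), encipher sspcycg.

s(18): 23·18+14=428≡12 → m
s(18): 23·18+14=428≡12 → m
p(15): 23·15+14=359≡21 → v
c(2): 23·2+14=60≡8 → i
y(24): 23·24+14=566≡20 → u
c(2): 23·2+14=60≡8 → i
g(6): 23·6+14=152≡22 → w

mmviuiw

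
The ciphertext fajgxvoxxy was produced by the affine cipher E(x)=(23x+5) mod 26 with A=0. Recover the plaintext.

atqrumxuul

The inverse of 23 mod 26 is 17, since 23·17=391≡1. Apply D(y)=17·(y−5) mod 26:
f(5): 17·(5−5)=0 → a
a(0): 17·(0−5)=-85≡19 → t
j(9): 17·(9−5)=68≡16 → q
g(6): 17·(6−5)=17 → r
x(23): 17·(23−5)=306≡20 → u
v(21): 17·(21−5)=272≡12 → m
o(14): 17·(14−5)=153≡23 → x
x(23): 17·(23−5)=306≡20 → u
x(23): 17·(23−5)=306≡20 → u
y(24): 17·(24−5)=323≡11 → l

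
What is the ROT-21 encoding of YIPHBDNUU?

TDKCWYIPP

Y(24): 24+21=45≡19 → T
I(8): 8+21=29≡3 → D
P(15): 15+21=36≡10 → K
H(7): 7+21=28≡2 → C
B(1): 1+21=22 → W
D(3): 3+21=24 → Y
N(13): 13+21=34≡8 → I
U(20): 20+21=41≡15 → P
U(20): 20+21=41≡15 → P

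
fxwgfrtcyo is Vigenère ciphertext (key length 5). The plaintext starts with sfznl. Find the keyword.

Subtract each crib letter from the matching ciphertext letter (mod 26):
f(5)−s(18)=-13≡13 → n
x(23)−f(5)=18 → s
w(22)−z(25)=-3≡23 → x
g(6)−n(13)=-7≡19 → t
f(5)−l(11)=-6≡20 → u

nsxtu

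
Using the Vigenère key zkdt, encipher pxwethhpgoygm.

Repeat the key across the message: zkdtzkdtzkdtz
p(15)+z(25): 40≡14 → o
x(23)+k(10): 33≡7 → h
w(22)+d(3): 25 → z
e(4)+t(19): 23 → x
t(19)+z(25): 44≡18 → s
h(7)+k(10): 17 → r
h(7)+d(3): 10 → k
p(15)+t(19): 34≡8 → i
g(6)+z(25): 31≡5 → f
o(14)+k(10): 24 → y
y(24)+d(3): 27≡1 → b
g(6)+t(19): 25 → z
m(12)+z(25): 37≡11 → l

ohzxsrkifybzl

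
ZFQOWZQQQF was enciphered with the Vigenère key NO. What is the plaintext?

MRDAJLDCDR

Repeat the key across the ciphertext: NONONONONO
Z(25)−N(13): 12 → M
F(5)−O(14): -9≡17 → R
Q(16)−N(13): 3 → D
O(14)−O(14): 0 → A
W(22)−N(13): 9 → J
Z(25)−O(14): 11 → L
Q(16)−N(13): 3 → D
Q(16)−O(14): 2 → C
Q(16)−N(13): 3 → D
F(5)−O(14): -9≡17 → R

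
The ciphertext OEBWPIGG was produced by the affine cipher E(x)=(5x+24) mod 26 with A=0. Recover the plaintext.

YWLKTCMM

The inverse of 5 mod 26 is 21, since 5·21=105≡1. Apply D(y)=21·(y−24) mod 26:
O(14): 21·(14−24)=-210≡24 → Y
E(4): 21·(4−24)=-420≡22 → W
B(1): 21·(1−24)=-483≡11 → L
W(22): 21·(22−24)=-42≡10 → K
P(15): 21·(15−24)=-189≡19 → T
I(8): 21·(8−24)=-336≡2 → C
G(6): 21·(6−24)=-378≡12 → M
G(6): 21·(6−24)=-378≡12 → M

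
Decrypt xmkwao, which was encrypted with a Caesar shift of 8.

x(23): 23−8=15 → p
m(12): 12−8=4 → e
k(10): 10−8=2 → c
w(22): 22−8=14 → o
a(0): 0−8=-8≡18 → s
o(14): 14−8=6 → g

pecosg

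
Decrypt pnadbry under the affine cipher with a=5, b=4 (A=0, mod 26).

xhufpne

The inverse of 5 mod 26 is 21, since 5·21=105≡1. Apply D(y)=21·(y−4) mod 26:
p(15): 21·(15−4)=231≡23 → x
n(13): 21·(13−4)=189≡7 → h
a(0): 21·(0−4)=-84≡20 → u
d(3): 21·(3−4)=-21≡5 → f
b(1): 21·(1−4)=-63≡15 → p
r(17): 21·(17−4)=273≡13 → n
y(24): 21·(24−4)=420≡4 → e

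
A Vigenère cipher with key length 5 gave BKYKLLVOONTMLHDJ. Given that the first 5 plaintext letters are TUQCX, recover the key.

IQIIO

Subtract each crib letter from the matching ciphertext letter (mod 26):
B(1)−T(19)=-18≡8 → I
K(10)−U(20)=-10≡16 → Q
Y(24)−Q(16)=8 → I
K(10)−C(2)=8 → I
L(11)−X(23)=-12≡14 → O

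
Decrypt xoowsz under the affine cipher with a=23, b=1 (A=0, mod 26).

The inverse of 23 mod 26 is 17, since 23·17=391≡1. Apply D(y)=17·(y−1) mod 26:
x(23): 17·(23−1)=374≡10 → k
o(14): 17·(14−1)=221≡13 → n
o(14): 17·(14−1)=221≡13 → n
w(22): 17·(22−1)=357≡19 → t
s(18): 17·(18−1)=289≡3 → d
z(25): 17·(25−1)=408≡18 → s

knntds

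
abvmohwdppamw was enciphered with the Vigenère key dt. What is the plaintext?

Repeat the key across the ciphertext: dtdtdtdtdtdtd
a(0)−d(3): -3≡23 → x
b(1)−t(19): -18≡8 → i
v(21)−d(3): 18 → s
m(12)−t(19): -7≡19 → t
o(14)−d(3): 11 → l
h(7)−t(19): -12≡14 → o
w(22)−d(3): 19 → t
d(3)−t(19): -16≡10 → k
p(15)−d(3): 12 → m
p(15)−t(19): -4≡22 → w
a(0)−d(3): -3≡23 → x
m(12)−t(19): -7≡19 → t
w(22)−d(3): 19 → t

xistlotkmwxtt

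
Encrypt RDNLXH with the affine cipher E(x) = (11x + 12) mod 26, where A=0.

RTZDFL

R(17): 11·17+12=199≡17 → R
D(3): 11·3+12=45≡19 → T
N(13): 11·13+12=155≡25 → Z
L(11): 11·11+12=133≡3 → D
X(23): 11·23+12=265≡5 → F
H(7): 11·7+12=89≡11 → L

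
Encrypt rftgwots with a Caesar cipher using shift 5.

wkylbtyx

r(17): 17+5=22 → w
f(5): 5+5=10 → k
t(19): 19+5=24 → y
g(6): 6+5=11 → l
w(22): 22+5=27≡1 → b
o(14): 14+5=19 → t
t(19): 19+5=24 → y
s(18): 18+5=23 → x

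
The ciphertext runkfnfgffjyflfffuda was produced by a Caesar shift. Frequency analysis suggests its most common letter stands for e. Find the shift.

The most frequent ciphertext letter is f (appears 8 times).
f is position 5; e is position 4.
Shift = 1.

1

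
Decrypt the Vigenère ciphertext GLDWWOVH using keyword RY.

PNMYFQEJ

Repeat the key across the ciphertext: RYRYRYRY
G(6)−R(17): -11≡15 → P
L(11)−Y(24): -13≡13 → N
D(3)−R(17): -14≡12 → M
W(22)−Y(24): -2≡24 → Y
W(22)−R(17): 5 → F
O(14)−Y(24): -10≡16 → Q
V(21)−R(17): 4 → E
H(7)−Y(24): -17≡9 → J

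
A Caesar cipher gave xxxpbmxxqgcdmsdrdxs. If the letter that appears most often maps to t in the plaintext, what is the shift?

4

The most frequent ciphertext letter is x (appears 6 times).
x is position 23; t is position 19.
Shift = 4.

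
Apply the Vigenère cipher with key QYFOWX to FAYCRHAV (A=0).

VYDQNEQT

Repeat the key across the message: QYFOWXQY
F(5)+Q(16): 21 → V
A(0)+Y(24): 24 → Y
Y(24)+F(5): 29≡3 → D
C(2)+O(14): 16 → Q
R(17)+W(22): 39≡13 → N
H(7)+X(23): 30≡4 → E
A(0)+Q(16): 16 → Q
V(21)+Y(24): 45≡19 → T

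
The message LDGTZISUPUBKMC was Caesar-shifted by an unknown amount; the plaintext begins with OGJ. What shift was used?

23

From the crib: L(11)−O(14)=-3≡23, so the shift is 23.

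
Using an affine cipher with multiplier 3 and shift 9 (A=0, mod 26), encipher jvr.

kui

j(9): 3·9+9=36≡10 → k
v(21): 3·21+9=72≡20 → u
r(17): 3·17+9=60≡8 → i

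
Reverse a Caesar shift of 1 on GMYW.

G(6): 6−1=5 → F
M(12): 12−1=11 → L
Y(24): 24−1=23 → X
W(22): 22−1=21 → V

FLXV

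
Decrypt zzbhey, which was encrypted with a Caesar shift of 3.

z(25): 25−3=22 → w
z(25): 25−3=22 → w
b(1): 1−3=-2≡24 → y
h(7): 7−3=4 → e
e(4): 4−3=1 → b
y(24): 24−3=21 → v

wwyebv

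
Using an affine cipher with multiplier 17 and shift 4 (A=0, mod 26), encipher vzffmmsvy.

xnllaayxw

v(21): 17·21+4=361≡23 → x
z(25): 17·25+4=429≡13 → n
f(5): 17·5+4=89≡11 → l
f(5): 17·5+4=89≡11 → l
m(12): 17·12+4=208≡0 → a
m(12): 17·12+4=208≡0 → a
s(18): 17·18+4=310≡24 → y
v(21): 17·21+4=361≡23 → x
y(24): 17·24+4=412≡22 → w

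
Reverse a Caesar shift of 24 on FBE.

HDG

F(5): 5−24=-19≡7 → H
B(1): 1−24=-23≡3 → D
E(4): 4−24=-20≡6 → G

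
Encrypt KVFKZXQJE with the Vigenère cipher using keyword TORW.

Repeat the key across the message: TORWTORWT
K(10)+T(19): 29≡3 → D
V(21)+O(14): 35≡9 → J
F(5)+R(17): 22 → W
K(10)+W(22): 32≡6 → G
Z(25)+T(19): 44≡18 → S
X(23)+O(14): 37≡11 → L
Q(16)+R(17): 33≡7 → H
J(9)+W(22): 31≡5 → F
E(4)+T(19): 23 → X

DJWGSLHFX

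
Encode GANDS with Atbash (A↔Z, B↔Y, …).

G(6) → T(19)
A(0) → Z(25)
N(13) → M(12)
D(3) → W(22)
S(18) → H(7)

TZMWH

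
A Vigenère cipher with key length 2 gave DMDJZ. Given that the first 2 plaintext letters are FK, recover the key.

Subtract each crib letter from the matching ciphertext letter (mod 26):
D(3)−F(5)=-2≡24 → Y
M(12)−K(10)=2 → C

YC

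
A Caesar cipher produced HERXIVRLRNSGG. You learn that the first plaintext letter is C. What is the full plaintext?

CZMSDQMGMINBB

From the crib: H(7)−C(2)=5, so the shift is 5.
Subtract 5 from each ciphertext letter:
H(7): 7−5=2 → C
E(4): 4−5=-1≡25 → Z
R(17): 17−5=12 → M
X(23): 23−5=18 → S
I(8): 8−5=3 → D
V(21): 21−5=16 → Q
R(17): 17−5=12 → M
L(11): 11−5=6 → G
R(17): 17−5=12 → M
N(13): 13−5=8 → I
S(18): 18−5=13 → N
G(6): 6−5=1 → B
G(6): 6−5=1 → B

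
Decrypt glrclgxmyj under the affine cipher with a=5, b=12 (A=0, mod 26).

efbyfexasp

The inverse of 5 mod 26 is 21, since 5·21=105≡1. Apply D(y)=21·(y−12) mod 26:
g(6): 21·(6−12)=-126≡4 → e
l(11): 21·(11−12)=-21≡5 → f
r(17): 21·(17−12)=105≡1 → b
c(2): 21·(2−12)=-210≡24 → y
l(11): 21·(11−12)=-21≡5 → f
g(6): 21·(6−12)=-126≡4 → e
x(23): 21·(23−12)=231≡23 → x
m(12): 21·(12−12)=0 → a
y(24): 21·(24−12)=252≡18 → s
j(9): 21·(9−12)=-63≡15 → p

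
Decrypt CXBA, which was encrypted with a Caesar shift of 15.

NIML

C(2): 2−15=-13≡13 → N
X(23): 23−15=8 → I
B(1): 1−15=-14≡12 → M
A(0): 0−15=-15≡11 → L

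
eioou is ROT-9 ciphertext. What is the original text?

vzffl

e(4): 4−9=-5≡21 → v
i(8): 8−9=-1≡25 → z
o(14): 14−9=5 → f
o(14): 14−9=5 → f
u(20): 20−9=11 → l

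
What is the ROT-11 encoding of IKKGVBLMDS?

TVVRGMWXOD

I(8): 8+11=19 → T
K(10): 10+11=21 → V
K(10): 10+11=21 → V
G(6): 6+11=17 → R
V(21): 21+11=32≡6 → G
B(1): 1+11=12 → M
L(11): 11+11=22 → W
M(12): 12+11=23 → X
D(3): 3+11=14 → O
S(18): 18+11=29≡3 → D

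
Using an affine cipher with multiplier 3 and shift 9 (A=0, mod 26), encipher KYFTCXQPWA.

K(10): 3·10+9=39≡13 → N
Y(24): 3·24+9=81≡3 → D
F(5): 3·5+9=24 → Y
T(19): 3·19+9=66≡14 → O
C(2): 3·2+9=15 → P
X(23): 3·23+9=78≡0 → A
Q(16): 3·16+9=57≡5 → F
P(15): 3·15+9=54≡2 → C
W(22): 3·22+9=75≡23 → X
A(0): 3·0+9=9 → J

NDYOPAFCXJ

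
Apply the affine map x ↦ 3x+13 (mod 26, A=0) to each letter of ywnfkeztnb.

hbacrzksaq

y(24): 3·24+13=85≡7 → h
w(22): 3·22+13=79≡1 → b
n(13): 3·13+13=52≡0 → a
f(5): 3·5+13=28≡2 → c
k(10): 3·10+13=43≡17 → r
e(4): 3·4+13=25 → z
z(25): 3·25+13=88≡10 → k
t(19): 3·19+13=70≡18 → s
n(13): 3·13+13=52≡0 → a
b(1): 3·1+13=16 → q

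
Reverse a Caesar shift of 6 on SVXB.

MPRV

S(18): 18−6=12 → M
V(21): 21−6=15 → P
X(23): 23−6=17 → R
B(1): 1−6=-5≡21 → V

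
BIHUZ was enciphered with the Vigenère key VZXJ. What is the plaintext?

Repeat the key across the ciphertext: VZXJV
B(1)−V(21): -20≡6 → G
I(8)−Z(25): -17≡9 → J
H(7)−X(23): -16≡10 → K
U(20)−J(9): 11 → L
Z(25)−V(21): 4 → E

GJKLE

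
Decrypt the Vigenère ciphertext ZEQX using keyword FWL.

UIFS

Repeat the key across the ciphertext: FWLF
Z(25)−F(5): 20 → U
E(4)−W(22): -18≡8 → I
Q(16)−L(11): 5 → F
X(23)−F(5): 18 → S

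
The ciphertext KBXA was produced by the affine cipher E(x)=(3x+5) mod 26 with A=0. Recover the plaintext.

TQGH

The inverse of 3 mod 26 is 9, since 3·9=27≡1. Apply D(y)=9·(y−5) mod 26:
K(10): 9·(10−5)=45≡19 → T
B(1): 9·(1−5)=-36≡16 → Q
X(23): 9·(23−5)=162≡6 → G
A(0): 9·(0−5)=-45≡7 → H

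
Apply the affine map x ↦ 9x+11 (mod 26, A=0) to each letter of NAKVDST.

N(13): 9·13+11=128≡24 → Y
A(0): 9·0+11=11 → L
K(10): 9·10+11=101≡23 → X
V(21): 9·21+11=200≡18 → S
D(3): 9·3+11=38≡12 → M
S(18): 9·18+11=173≡17 → R
T(19): 9·19+11=182≡0 → A

YLXSMRA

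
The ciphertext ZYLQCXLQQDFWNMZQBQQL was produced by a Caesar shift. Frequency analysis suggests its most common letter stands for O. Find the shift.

The most frequent ciphertext letter is Q (appears 6 times).
Q is position 16; O is position 14.
Shift = 2.

2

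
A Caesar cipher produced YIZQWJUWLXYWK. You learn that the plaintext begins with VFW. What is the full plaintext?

From the crib: Y(24)−V(21)=3, so the shift is 3.
Subtract 3 from each ciphertext letter:
Y(24): 24−3=21 → V
I(8): 8−3=5 → F
Z(25): 25−3=22 → W
Q(16): 16−3=13 → N
W(22): 22−3=19 → T
J(9): 9−3=6 → G
U(20): 20−3=17 → R
W(22): 22−3=19 → T
L(11): 11−3=8 → I
X(23): 23−3=20 → U
Y(24): 24−3=21 → V
W(22): 22−3=19 → T
K(10): 10−3=7 → H

VFWNTGRTIUVTH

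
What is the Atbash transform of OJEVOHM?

LQVELSN

O(14) → L(11)
J(9) → Q(16)
E(4) → V(21)
V(21) → E(4)
O(14) → L(11)
H(7) → S(18)
M(12) → N(13)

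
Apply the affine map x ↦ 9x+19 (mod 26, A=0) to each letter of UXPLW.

U(20): 9·20+19=199≡17 → R
X(23): 9·23+19=226≡18 → S
P(15): 9·15+19=154≡24 → Y
L(11): 9·11+19=118≡14 → O
W(22): 9·22+19=217≡9 → J

RSYOJ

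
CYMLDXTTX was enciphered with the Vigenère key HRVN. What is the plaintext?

VHRYWGYGQ

Repeat the key across the ciphertext: HRVNHRVNH
C(2)−H(7): -5≡21 → V
Y(24)−R(17): 7 → H
M(12)−V(21): -9≡17 → R
L(11)−N(13): -2≡24 → Y
D(3)−H(7): -4≡22 → W
X(23)−R(17): 6 → G
T(19)−V(21): -2≡24 → Y
T(19)−N(13): 6 → G
X(23)−H(7): 16 → Q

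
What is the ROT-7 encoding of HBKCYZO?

H(7): 7+7=14 → O
B(1): 1+7=8 → I
K(10): 10+7=17 → R
C(2): 2+7=9 → J
Y(24): 24+7=31≡5 → F
Z(25): 25+7=32≡6 → G
O(14): 14+7=21 → V

OIRJFGV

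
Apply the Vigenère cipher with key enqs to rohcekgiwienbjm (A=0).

vbxuixwaavuffwc

Repeat the key across the message: enqsenqsenqsenq
r(17)+e(4): 21 → v
o(14)+n(13): 27≡1 → b
h(7)+q(16): 23 → x
c(2)+s(18): 20 → u
e(4)+e(4): 8 → i
k(10)+n(13): 23 → x
g(6)+q(16): 22 → w
i(8)+s(18): 26≡0 → a
w(22)+e(4): 26≡0 → a
i(8)+n(13): 21 → v
e(4)+q(16): 20 → u
n(13)+s(18): 31≡5 → f
b(1)+e(4): 5 → f
j(9)+n(13): 22 → w
m(12)+q(16): 28≡2 → c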